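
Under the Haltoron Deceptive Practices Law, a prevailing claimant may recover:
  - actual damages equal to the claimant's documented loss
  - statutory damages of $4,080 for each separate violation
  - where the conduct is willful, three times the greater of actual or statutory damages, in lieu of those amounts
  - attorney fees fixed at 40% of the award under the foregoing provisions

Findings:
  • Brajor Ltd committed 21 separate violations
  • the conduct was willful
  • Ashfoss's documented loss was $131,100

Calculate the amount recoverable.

Statutory damages: 21 × $4,080 = $85,680
Greater of actual damages ($131,100) or statutory damages ($85,680): $131,100
Trebled: 3 × $131,100 = $393,300
Attorney fees: 40% of $393,300 = $157,320
Total recovery: $393,300 + $157,320 = $550,620

$550,620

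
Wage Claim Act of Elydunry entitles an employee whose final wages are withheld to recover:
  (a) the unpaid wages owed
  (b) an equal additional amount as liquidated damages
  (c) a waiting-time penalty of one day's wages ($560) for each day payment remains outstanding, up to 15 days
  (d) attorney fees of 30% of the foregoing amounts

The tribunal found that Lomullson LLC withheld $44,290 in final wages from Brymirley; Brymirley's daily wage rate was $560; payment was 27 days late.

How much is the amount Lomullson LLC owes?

Liquidated damages (equal amount): $44,290
Penalty days: min(27, 15) = 15
Waiting-time penalty: 15 × $560 = $8,400
Subtotal: $44,290 + $44,290 + $8,400 = $96,980
Attorney fees: 30% of $96,980 = $29,094
Total award: $96,980 + $29,094 = $126,074

$126,074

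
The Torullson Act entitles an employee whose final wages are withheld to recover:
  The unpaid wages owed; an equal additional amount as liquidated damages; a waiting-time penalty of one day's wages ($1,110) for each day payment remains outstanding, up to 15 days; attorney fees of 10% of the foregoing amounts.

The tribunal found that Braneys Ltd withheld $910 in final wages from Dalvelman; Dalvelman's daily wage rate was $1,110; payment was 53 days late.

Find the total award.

$20,317

Liquidated damages (equal amount): $910
Penalty days: min(53, 15) = 15
Waiting-time penalty: 15 × $1,110 = $16,650
Subtotal: $910 + $910 + $16,650 = $18,470
Attorney fees: 10% of $18,470 = $1,847
Total award: $18,470 + $1,847 = $20,317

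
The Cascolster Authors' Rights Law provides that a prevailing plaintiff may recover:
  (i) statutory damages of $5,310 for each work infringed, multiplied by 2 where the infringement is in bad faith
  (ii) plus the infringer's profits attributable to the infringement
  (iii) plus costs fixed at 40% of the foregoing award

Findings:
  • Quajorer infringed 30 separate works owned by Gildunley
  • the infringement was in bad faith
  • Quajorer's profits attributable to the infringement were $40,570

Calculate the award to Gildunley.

$502,838

Statutory damages: 30 × $5,310 = $159,300
Doubled: 2 × $159,300 = $318,600
Combined award: $318,600 + $40,570 = $359,170
Costs: 40% of $359,170 = $143,668
Award plus costs: $359,170 + $143,668 = $502,838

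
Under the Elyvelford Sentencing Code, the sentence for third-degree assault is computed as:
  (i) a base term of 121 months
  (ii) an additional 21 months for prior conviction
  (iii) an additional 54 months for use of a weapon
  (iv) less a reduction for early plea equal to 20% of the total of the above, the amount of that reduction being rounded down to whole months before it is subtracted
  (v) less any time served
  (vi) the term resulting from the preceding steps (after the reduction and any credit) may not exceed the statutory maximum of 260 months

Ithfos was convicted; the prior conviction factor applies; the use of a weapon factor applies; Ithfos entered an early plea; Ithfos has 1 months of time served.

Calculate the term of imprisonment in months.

Prior conviction enhancement: +21 months
Use of a weapon enhancement: +54 months
Adjusted term: 121 months + 21 months + 54 months = 196 months
Early plea reduction: 20% of 196 months = 39 months (rounded down)
After reduction: 196 − 39 = 157 months
Less time served: 157 months − 1 months = 156 months
Cap at 260 months: 156 months is within the cap, no reduction.

Sentence: 156 months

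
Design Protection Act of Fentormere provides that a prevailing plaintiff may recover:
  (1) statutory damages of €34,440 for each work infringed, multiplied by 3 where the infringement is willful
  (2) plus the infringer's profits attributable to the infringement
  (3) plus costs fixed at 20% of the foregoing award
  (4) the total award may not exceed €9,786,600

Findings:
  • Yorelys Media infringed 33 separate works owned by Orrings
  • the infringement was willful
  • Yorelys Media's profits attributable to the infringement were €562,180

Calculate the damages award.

€4,766,088

Statutory damages: 33 × €34,440 = €1,136,520
Trebled: 3 × €1,136,520 = €3,409,560
Combined award: €3,409,560 + €562,180 = €3,971,740
Costs: 20% of €3,971,740 = €794,348
Award plus costs: €3,971,740 + €794,348 = €4,766,088
Cap at €9,786,600: €4,766,088 is within the cap, no reduction.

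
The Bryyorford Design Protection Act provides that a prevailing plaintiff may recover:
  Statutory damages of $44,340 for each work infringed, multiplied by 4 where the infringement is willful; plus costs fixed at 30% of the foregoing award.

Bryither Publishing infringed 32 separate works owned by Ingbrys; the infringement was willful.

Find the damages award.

Statutory damages: 32 × $44,340 = $1,418,880
Multiplied by 4: 4 × $1,418,880 = $5,675,520
Costs: 30% of $5,675,520 = $1,702,656
Award plus costs: $5,675,520 + $1,702,656 = $7,378,176

Award: $7,378,176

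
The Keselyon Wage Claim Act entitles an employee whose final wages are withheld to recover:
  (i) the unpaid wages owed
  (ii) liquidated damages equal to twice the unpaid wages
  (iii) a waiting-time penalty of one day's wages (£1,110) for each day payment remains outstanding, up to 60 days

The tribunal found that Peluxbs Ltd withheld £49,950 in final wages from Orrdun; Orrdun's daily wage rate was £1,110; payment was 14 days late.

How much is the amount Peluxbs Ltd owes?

£165,390

Doubled: 2 × £49,950 = £99,900
Penalty days: min(14, 60) = 14
Waiting-time penalty: 14 × £1,110 = £15,540
Total award: £49,950 + £99,900 + £15,540 = £165,390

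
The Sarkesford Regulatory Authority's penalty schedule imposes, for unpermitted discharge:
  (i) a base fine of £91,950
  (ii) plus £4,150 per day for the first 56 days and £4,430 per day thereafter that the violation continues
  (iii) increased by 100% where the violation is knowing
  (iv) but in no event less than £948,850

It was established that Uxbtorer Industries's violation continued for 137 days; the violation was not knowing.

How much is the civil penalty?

£948,850

First 56 days: 56 × £4,150 = £232,400
Remaining days: (137 − 56) × £4,430 = £358,830
Per-day component: £232,400 + £358,830 = £591,230
Base plus per-day: £91,950 + £591,230 = £683,180
The violation was not knowing: no 100% increase.
Minimum £948,850: £683,180 is below the minimum → £948,850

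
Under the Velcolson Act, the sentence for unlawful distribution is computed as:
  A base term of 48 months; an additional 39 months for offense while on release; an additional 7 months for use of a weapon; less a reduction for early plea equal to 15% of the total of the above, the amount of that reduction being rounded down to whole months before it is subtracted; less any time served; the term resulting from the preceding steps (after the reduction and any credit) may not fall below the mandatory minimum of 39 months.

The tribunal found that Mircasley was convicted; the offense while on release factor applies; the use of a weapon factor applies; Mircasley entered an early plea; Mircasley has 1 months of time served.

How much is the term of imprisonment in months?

Offense while on release enhancement: +39 months
Use of a weapon enhancement: +7 months
Adjusted term: 48 months + 39 months + 7 months = 94 months
Early plea reduction: 15% of 94 months = 14 months (rounded down)
After reduction: 94 − 14 = 80 months
Less time served: 80 months − 1 months = 79 months
Minimum 39 months: 79 months meets the minimum, no increase.

79 months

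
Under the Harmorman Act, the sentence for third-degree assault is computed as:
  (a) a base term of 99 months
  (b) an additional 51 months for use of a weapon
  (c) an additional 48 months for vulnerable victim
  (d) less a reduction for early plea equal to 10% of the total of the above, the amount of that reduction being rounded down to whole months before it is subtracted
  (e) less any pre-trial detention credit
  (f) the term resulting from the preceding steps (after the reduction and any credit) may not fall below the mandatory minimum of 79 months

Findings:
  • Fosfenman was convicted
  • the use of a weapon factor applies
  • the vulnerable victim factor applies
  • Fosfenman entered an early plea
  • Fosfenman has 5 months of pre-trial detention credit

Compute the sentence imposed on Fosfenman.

Use of a weapon enhancement: +51 months
Vulnerable victim enhancement: +48 months
Adjusted term: 99 months + 51 months + 48 months = 198 months
Early plea reduction: 10% of 198 months = 19 months (rounded down)
After reduction: 198 − 19 = 179 months
Less pre-trial detention credit: 179 months − 5 months = 174 months
Minimum 79 months: 174 months meets the minimum, no increase.

174 months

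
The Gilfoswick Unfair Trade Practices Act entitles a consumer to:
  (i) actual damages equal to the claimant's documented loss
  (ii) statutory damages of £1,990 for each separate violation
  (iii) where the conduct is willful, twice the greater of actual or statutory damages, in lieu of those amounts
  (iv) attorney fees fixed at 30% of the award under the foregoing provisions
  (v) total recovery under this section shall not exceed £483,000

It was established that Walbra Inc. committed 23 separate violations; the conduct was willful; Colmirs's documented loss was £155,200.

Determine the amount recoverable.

£403,520

Statutory damages: 23 × £1,990 = £45,770
Greater of actual damages (£155,200) or statutory damages (£45,770): £155,200
Doubled: 2 × £155,200 = £310,400
Attorney fees: 30% of £310,400 = £93,120
Total before cap: £310,400 + £93,120 = £403,520
Cap at £483,000: £403,520 is within the cap, no reduction.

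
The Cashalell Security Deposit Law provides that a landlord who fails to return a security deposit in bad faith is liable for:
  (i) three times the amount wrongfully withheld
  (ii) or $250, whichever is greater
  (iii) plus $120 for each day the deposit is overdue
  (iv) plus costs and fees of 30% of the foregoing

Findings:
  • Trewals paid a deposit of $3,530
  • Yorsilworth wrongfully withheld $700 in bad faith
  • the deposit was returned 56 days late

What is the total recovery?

Recovery: $11,466

Trebled: 3 × $700 = $2,100
Minimum $250: $2,100 meets the minimum, no increase.
Late-return penalty: 56 × $120 = $6,720
Damages plus late penalty: $2,100 + $6,720 = $8,820
Costs and fees: 30% of $8,820 = $2,646
Total recovery: $8,820 + $2,646 = $11,466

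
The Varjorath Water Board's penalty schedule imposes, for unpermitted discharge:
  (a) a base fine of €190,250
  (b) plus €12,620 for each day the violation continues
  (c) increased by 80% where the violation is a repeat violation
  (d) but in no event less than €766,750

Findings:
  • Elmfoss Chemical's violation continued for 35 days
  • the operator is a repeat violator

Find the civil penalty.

Per-day component: 35 × €12,620 = €441,700
Base plus per-day: €190,250 + €441,700 = €631,950
Enhancement: 80% of €631,950 = €505,560
Enhanced fine: €631,950 + €505,560 = €1,137,510
Minimum €766,750: €1,137,510 meets the minimum, no increase.

€1,137,510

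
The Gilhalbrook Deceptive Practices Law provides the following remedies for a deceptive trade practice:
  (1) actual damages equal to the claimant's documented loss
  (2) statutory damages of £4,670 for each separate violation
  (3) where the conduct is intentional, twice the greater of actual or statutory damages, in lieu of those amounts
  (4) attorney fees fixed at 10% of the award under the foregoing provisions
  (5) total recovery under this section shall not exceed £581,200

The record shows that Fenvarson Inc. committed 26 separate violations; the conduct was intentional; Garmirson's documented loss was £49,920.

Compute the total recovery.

Statutory damages: 26 × £4,670 = £121,420
Greater of actual damages (£49,920) or statutory damages (£121,420): £121,420
Doubled: 2 × £121,420 = £242,840
Attorney fees: 10% of £242,840 = £24,284
Total before cap: £242,840 + £24,284 = £267,124
Cap at £581,200: £267,124 is within the cap, no reduction.

£267,124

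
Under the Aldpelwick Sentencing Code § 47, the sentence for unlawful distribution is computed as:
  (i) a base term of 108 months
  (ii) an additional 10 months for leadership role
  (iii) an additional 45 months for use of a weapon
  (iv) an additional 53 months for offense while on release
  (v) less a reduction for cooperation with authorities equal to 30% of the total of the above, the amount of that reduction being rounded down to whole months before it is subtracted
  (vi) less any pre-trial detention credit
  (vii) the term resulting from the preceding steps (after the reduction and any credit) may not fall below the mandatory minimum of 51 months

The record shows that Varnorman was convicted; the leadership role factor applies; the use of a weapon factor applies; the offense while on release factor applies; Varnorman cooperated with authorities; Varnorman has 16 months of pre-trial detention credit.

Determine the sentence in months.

Leadership role enhancement: +10 months
Use of a weapon enhancement: +45 months
Offense while on release enhancement: +53 months
Adjusted term: 108 months + 10 months + 45 months + 53 months = 216 months
Cooperation with authorities reduction: 30% of 216 months = 64 months (rounded down)
After reduction: 216 − 64 = 152 months
Less pre-trial detention credit: 152 months − 16 months = 136 months
Minimum 51 months: 136 months meets the minimum, no increase.

136 months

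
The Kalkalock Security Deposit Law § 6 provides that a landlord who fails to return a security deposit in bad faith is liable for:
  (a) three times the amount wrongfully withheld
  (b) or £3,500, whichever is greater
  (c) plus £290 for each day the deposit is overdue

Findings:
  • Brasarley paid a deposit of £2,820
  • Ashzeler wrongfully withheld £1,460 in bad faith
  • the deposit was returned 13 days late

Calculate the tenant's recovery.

Trebled: 3 × £1,460 = £4,380
Minimum £3,500: £4,380 meets the minimum, no increase.
Late-return penalty: 13 × £290 = £3,770
Damages plus late penalty: £4,380 + £3,770 = £8,150

£8,150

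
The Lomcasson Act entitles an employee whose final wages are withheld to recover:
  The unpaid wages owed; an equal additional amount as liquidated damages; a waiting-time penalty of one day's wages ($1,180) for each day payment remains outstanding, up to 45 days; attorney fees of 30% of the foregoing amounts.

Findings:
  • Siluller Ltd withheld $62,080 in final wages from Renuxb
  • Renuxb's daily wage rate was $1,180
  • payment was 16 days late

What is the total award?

Liquidated damages (equal amount): $62,080
Penalty days: min(16, 45) = 16
Waiting-time penalty: 16 × $1,180 = $18,880
Subtotal: $62,080 + $62,080 + $18,880 = $143,040
Attorney fees: 30% of $143,040 = $42,912
Total award: $143,040 + $42,912 = $185,952

Total award: $185,952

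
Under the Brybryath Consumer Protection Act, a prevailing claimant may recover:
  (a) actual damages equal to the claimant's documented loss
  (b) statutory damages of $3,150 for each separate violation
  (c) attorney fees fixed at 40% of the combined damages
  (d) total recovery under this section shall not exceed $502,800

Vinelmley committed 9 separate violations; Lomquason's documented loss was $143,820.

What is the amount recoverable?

$241,038

Statutory damages: 9 × $3,150 = $28,350
Combined damages: $143,820 + $28,350 = $172,170
Attorney fees: 40% of $172,170 = $68,868
Total before cap: $172,170 + $68,868 = $241,038
Cap at $502,800: $241,038 is within the cap, no reduction.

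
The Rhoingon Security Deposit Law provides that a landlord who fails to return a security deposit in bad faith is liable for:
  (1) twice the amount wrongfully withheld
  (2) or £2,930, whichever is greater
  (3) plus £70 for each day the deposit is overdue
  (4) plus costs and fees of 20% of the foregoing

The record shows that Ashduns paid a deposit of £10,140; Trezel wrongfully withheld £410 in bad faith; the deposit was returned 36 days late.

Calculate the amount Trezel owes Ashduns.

Doubled: 2 × £410 = £820
Minimum £2,930: £820 is below the minimum → £2,930
Late-return penalty: 36 × £70 = £2,520
Damages plus late penalty: £2,930 + £2,520 = £5,450
Costs and fees: 20% of £5,450 = £1,090
Total recovery: £5,450 + £1,090 = £6,540

£6,540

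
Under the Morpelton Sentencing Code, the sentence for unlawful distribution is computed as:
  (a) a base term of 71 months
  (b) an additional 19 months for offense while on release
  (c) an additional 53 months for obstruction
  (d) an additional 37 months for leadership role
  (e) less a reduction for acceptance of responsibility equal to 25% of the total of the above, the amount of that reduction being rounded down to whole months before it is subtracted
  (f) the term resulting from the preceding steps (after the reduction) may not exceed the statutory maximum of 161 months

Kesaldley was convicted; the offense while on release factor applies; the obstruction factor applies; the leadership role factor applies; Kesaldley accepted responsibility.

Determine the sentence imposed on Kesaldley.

135 months

Offense while on release enhancement: +19 months
Obstruction enhancement: +53 months
Leadership role enhancement: +37 months
Adjusted term: 71 months + 19 months + 53 months + 37 months = 180 months
Acceptance of responsibility reduction: 25% of 180 months = 45 months (rounded down)
After reduction: 180 − 45 = 135 months
Cap at 161 months: 135 months is within the cap, no reduction.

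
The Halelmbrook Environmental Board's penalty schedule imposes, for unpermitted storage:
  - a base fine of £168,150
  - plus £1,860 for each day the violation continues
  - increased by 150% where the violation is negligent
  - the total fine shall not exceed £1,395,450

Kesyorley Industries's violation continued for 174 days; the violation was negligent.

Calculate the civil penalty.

Per-day component: 174 × £1,860 = £323,640
Base plus per-day: £168,150 + £323,640 = £491,790
Enhancement: 150% of £491,790 = £737,685
Enhanced fine: £491,790 + £737,685 = £1,229,475
Cap at £1,395,450: £1,229,475 is within the cap, no reduction.

Civil penalty: £1,229,475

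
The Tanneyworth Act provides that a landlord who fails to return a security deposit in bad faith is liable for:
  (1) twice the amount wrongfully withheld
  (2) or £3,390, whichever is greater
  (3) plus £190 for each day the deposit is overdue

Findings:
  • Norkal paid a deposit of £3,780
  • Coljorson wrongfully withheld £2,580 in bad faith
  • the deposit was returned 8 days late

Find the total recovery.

£6,680

Doubled: 2 × £2,580 = £5,160
Minimum £3,390: £5,160 meets the minimum, no increase.
Late-return penalty: 8 × £190 = £1,520
Damages plus late penalty: £5,160 + £1,520 = £6,680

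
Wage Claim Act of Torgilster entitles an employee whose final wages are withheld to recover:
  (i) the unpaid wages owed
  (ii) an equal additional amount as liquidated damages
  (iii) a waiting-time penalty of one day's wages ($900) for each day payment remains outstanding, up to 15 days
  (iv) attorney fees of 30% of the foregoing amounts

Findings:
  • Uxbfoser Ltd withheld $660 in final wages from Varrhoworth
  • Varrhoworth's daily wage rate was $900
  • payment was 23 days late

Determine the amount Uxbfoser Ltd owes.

Liquidated damages (equal amount): $660
Penalty days: min(23, 15) = 15
Waiting-time penalty: 15 × $900 = $13,500
Subtotal: $660 + $660 + $13,500 = $14,820
Attorney fees: 30% of $14,820 = $4,446
Total award: $14,820 + $4,446 = $19,266

$19,266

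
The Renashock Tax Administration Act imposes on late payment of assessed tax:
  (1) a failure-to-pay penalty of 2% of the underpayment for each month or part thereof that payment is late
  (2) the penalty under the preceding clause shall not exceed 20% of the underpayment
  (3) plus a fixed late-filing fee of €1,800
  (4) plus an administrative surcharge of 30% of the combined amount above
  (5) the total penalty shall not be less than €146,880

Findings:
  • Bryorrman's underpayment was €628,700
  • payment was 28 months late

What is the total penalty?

Accrued rate: 2% × 28 = 56%, capped at 20% → 20%
Failure-to-pay penalty: 20% of €628,700 = €125,740
Penalty before surcharge: €125,740 + €1,800 = €127,540
Administrative surcharge: 30% of €127,540 = €38,262
Total penalty: €127,540 + €38,262 = €165,802
Minimum €146,880: €165,802 meets the minimum, no increase.

€165,802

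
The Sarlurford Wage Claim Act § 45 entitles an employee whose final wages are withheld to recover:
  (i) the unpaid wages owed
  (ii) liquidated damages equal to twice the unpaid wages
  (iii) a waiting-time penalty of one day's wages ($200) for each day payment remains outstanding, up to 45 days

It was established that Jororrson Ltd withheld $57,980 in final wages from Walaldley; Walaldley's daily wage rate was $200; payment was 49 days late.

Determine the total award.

Doubled: 2 × $57,980 = $115,960
Penalty days: min(49, 45) = 45
Waiting-time penalty: 45 × $200 = $9,000
Total award: $57,980 + $115,960 + $9,000 = $182,940

$182,940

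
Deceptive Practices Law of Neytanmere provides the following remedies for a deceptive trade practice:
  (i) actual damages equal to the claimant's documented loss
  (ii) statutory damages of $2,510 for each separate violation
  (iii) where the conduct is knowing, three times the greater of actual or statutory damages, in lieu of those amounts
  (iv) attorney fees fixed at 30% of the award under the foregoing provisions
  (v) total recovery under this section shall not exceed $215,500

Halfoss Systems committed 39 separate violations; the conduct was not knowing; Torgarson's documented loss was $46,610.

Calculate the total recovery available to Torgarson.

Statutory damages: 39 × $2,510 = $97,890
Conduct not knowing: the in-lieu enhancement does not apply.
Actual plus statutory damages: $46,610 + $97,890 = $144,500
Attorney fees: 30% of $144,500 = $43,350
Total before cap: $144,500 + $43,350 = $187,850
Cap at $215,500: $187,850 is within the cap, no reduction.

$187,850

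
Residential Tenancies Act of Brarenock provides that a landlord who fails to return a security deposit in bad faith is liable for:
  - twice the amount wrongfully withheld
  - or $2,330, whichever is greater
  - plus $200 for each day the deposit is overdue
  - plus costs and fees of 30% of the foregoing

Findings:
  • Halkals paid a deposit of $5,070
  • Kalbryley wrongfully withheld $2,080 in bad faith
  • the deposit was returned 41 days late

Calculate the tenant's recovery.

Doubled: 2 × $2,080 = $4,160
Minimum $2,330: $4,160 meets the minimum, no increase.
Late-return penalty: 41 × $200 = $8,200
Damages plus late penalty: $4,160 + $8,200 = $12,360
Costs and fees: 30% of $12,360 = $3,708
Total recovery: $12,360 + $3,708 = $16,068

$16,068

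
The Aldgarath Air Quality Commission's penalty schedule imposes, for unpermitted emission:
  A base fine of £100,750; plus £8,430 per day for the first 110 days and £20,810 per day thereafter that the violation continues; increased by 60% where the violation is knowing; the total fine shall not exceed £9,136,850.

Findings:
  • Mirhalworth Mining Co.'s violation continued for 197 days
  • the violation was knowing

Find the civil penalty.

£4,541,632

First 110 days: 110 × £8,430 = £927,300
Remaining days: (197 − 110) × £20,810 = £1,810,470
Per-day component: £927,300 + £1,810,470 = £2,737,770
Base plus per-day: £100,750 + £2,737,770 = £2,838,520
Enhancement: 60% of £2,838,520 = £1,703,112
Enhanced fine: £2,838,520 + £1,703,112 = £4,541,632
Cap at £9,136,850: £4,541,632 is within the cap, no reduction.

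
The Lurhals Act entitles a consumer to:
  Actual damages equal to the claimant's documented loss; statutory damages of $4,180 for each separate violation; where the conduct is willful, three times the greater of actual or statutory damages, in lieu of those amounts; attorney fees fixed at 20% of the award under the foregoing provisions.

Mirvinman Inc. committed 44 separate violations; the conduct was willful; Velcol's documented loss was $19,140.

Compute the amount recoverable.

Statutory damages: 44 × $4,180 = $183,920
Greater of actual damages ($19,140) or statutory damages ($183,920): $183,920
Trebled: 3 × $183,920 = $551,760
Attorney fees: 20% of $551,760 = $110,352
Total recovery: $551,760 + $110,352 = $662,112

Total recovery: $662,112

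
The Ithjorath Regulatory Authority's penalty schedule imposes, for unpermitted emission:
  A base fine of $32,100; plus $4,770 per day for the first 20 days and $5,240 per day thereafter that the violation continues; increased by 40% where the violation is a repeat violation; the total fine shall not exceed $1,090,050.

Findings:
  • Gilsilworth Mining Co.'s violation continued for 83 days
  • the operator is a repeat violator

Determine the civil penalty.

$640,668

First 20 days: 20 × $4,770 = $95,400
Remaining days: (83 − 20) × $5,240 = $330,120
Per-day component: $95,400 + $330,120 = $425,520
Base plus per-day: $32,100 + $425,520 = $457,620
Enhancement: 40% of $457,620 = $183,048
Enhanced fine: $457,620 + $183,048 = $640,668
Cap at $1,090,050: $640,668 is within the cap, no reduction.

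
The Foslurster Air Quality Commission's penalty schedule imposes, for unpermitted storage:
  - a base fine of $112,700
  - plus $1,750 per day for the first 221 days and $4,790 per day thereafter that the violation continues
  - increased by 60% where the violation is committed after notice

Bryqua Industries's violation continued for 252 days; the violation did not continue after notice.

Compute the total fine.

First 221 days: 221 × $1,750 = $386,750
Remaining days: (252 − 221) × $4,790 = $148,490
Per-day component: $386,750 + $148,490 = $535,240
Base plus per-day: $112,700 + $535,240 = $647,940
The violation did not continue after notice: no 60% increase.

Civil penalty: $647,940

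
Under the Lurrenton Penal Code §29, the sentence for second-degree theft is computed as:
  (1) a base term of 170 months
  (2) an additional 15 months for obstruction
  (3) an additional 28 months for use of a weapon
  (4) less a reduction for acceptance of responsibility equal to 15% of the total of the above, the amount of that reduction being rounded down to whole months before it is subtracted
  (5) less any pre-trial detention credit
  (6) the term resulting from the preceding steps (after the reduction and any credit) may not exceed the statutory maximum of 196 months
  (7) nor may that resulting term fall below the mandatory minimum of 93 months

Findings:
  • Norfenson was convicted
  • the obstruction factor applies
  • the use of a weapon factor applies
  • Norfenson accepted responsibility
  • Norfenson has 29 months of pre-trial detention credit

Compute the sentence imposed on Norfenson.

Obstruction enhancement: +15 months
Use of a weapon enhancement: +28 months
Adjusted term: 170 months + 15 months + 28 months = 213 months
Acceptance of responsibility reduction: 15% of 213 months = 31 months (rounded down)
After reduction: 213 − 31 = 182 months
Less pre-trial detention credit: 182 months − 29 months = 153 months
Cap at 196 months: 153 months is within the cap, no reduction.
Minimum 93 months: 153 months meets the minimum, no increase.

153 months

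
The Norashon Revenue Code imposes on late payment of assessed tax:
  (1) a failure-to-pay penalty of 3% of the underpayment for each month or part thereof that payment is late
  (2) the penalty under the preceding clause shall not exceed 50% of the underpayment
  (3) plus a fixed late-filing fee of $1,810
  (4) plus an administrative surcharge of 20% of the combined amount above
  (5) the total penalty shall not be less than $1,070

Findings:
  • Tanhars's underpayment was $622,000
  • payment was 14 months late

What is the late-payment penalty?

$315,660

Accrued rate: 3% × 14 = 42%, capped at 50% → 42%
Failure-to-pay penalty: 42% of $622,000 = $261,240
Penalty before surcharge: $261,240 + $1,810 = $263,050
Administrative surcharge: 20% of $263,050 = $52,610
Total penalty: $263,050 + $52,610 = $315,660
Minimum $1,070: $315,660 meets the minimum, no increase.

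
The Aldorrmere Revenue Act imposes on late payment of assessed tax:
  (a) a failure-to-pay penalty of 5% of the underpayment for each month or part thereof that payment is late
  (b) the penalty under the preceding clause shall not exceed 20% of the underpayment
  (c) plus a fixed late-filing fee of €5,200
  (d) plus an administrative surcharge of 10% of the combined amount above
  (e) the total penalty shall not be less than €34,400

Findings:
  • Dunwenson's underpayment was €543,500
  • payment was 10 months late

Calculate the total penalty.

€125,290

Accrued rate: 5% × 10 = 50%, capped at 20% → 20%
Failure-to-pay penalty: 20% of €543,500 = €108,700
Penalty before surcharge: €108,700 + €5,200 = €113,900
Administrative surcharge: 10% of €113,900 = €11,390
Total penalty: €113,900 + €11,390 = €125,290
Minimum €34,400: €125,290 meets the minimum, no increase.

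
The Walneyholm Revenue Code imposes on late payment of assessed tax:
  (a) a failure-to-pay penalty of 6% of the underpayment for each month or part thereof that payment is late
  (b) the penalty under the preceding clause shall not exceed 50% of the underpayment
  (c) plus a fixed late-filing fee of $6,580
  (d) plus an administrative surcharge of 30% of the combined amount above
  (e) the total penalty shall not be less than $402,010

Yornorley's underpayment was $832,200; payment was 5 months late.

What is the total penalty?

Accrued rate: 6% × 5 = 30%, capped at 50% → 30%
Failure-to-pay penalty: 30% of $832,200 = $249,660
Penalty before surcharge: $249,660 + $6,580 = $256,240
Administrative surcharge: 30% of $256,240 = $76,872
Total penalty: $256,240 + $76,872 = $333,112
Minimum $402,010: $333,112 is below the minimum → $402,010

$402,010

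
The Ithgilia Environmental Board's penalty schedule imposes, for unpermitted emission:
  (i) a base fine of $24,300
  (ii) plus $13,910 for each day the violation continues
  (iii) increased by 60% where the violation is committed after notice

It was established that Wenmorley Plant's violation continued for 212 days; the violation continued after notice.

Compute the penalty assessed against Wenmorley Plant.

Per-day component: 212 × $13,910 = $2,948,920
Base plus per-day: $24,300 + $2,948,920 = $2,973,220
Enhancement: 60% of $2,973,220 = $1,783,932
Enhanced fine: $2,973,220 + $1,783,932 = $4,757,152

Civil penalty: $4,757,152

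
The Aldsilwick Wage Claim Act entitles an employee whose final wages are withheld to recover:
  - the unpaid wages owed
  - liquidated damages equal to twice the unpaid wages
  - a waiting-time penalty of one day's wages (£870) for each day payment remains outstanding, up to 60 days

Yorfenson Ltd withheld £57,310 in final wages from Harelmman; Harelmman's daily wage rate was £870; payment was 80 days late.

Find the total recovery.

Total award: £224,130

Doubled: 2 × £57,310 = £114,620
Penalty days: min(80, 60) = 60
Waiting-time penalty: 60 × £870 = £52,200
Total award: £57,310 + £114,620 + £52,200 = £224,130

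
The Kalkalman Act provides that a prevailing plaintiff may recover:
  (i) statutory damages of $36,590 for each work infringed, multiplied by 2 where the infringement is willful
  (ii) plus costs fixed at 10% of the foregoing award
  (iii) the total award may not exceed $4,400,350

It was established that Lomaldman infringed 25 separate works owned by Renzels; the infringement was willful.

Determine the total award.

Statutory damages: 25 × $36,590 = $914,750
Doubled: 2 × $914,750 = $1,829,500
Costs: 10% of $1,829,500 = $182,950
Award plus costs: $1,829,500 + $182,950 = $2,012,450
Cap at $4,400,350: $2,012,450 is within the cap, no reduction.

$2,012,450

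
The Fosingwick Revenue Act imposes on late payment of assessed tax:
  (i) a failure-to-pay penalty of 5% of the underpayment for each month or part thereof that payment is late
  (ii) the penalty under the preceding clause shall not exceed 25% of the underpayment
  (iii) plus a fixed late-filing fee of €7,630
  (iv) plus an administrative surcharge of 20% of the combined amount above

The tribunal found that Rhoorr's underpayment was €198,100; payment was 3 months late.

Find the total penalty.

€44,814

Accrued rate: 5% × 3 = 15%, capped at 25% → 15%
Failure-to-pay penalty: 15% of €198,100 = €29,715
Penalty before surcharge: €29,715 + €7,630 = €37,345
Administrative surcharge: 20% of €37,345 = €7,469
Total penalty: €37,345 + €7,469 = €44,814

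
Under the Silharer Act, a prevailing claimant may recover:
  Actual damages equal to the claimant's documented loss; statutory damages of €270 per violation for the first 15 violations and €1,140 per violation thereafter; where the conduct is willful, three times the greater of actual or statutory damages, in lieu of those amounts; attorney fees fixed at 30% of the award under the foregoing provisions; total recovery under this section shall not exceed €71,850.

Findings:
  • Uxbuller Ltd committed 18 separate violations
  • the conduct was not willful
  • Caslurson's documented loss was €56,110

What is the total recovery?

€71,850

First 15 violations: 15 × €270 = €4,050
Remaining violations: (18 − 15) × €1,140 = €3,420
Statutory damages: €4,050 + €3,420 = €7,470
Conduct not willful: the in-lieu enhancement does not apply.
Actual plus statutory damages: €56,110 + €7,470 = €63,580
Attorney fees: 30% of €63,580 = €19,074
Total before cap: €63,580 + €19,074 = €82,654
Cap at €71,850: €82,654 exceeds the cap → €71,850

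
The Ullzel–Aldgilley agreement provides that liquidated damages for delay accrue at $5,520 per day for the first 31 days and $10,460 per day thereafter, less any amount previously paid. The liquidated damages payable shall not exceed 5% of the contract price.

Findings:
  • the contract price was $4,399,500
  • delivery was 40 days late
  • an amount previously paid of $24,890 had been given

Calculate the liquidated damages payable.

$219,975

First 31 days: 31 × $5,520 = $171,120
Remaining days: (40 − 31) × $10,460 = $94,140
Accrued per-day damages: $171,120 + $94,140 = $265,260
Less amount previously paid: $265,260 − $24,890 = $240,370
Cap: 5% of $4,399,500 = $219,975
Cap at $219,975: $240,370 exceeds the cap → $219,975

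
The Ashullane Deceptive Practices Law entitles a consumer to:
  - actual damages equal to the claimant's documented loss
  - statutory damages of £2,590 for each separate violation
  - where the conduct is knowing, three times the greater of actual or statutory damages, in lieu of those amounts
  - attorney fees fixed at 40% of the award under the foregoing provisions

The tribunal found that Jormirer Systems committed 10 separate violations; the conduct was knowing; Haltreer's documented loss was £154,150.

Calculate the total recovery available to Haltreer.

Total recovery: £647,430

Statutory damages: 10 × £2,590 = £25,900
Greater of actual damages (£154,150) or statutory damages (£25,900): £154,150
Trebled: 3 × £154,150 = £462,450
Attorney fees: 40% of £462,450 = £184,980
Total recovery: £462,450 + £184,980 = £647,430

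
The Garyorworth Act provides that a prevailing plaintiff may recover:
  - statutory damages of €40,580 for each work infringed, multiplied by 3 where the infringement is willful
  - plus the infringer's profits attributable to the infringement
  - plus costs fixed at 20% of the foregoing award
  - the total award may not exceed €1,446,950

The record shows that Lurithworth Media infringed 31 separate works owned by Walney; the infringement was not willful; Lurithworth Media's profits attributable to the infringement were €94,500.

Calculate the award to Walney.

€1,446,950

Statutory damages: 31 × €40,580 = €1,257,980
Infringement not willful: no ×3 enhancement.
Combined award: €1,257,980 + €94,500 = €1,352,480
Costs: 20% of €1,352,480 = €270,496
Award plus costs: €1,352,480 + €270,496 = €1,622,976
Cap at €1,446,950: €1,622,976 exceeds the cap → €1,446,950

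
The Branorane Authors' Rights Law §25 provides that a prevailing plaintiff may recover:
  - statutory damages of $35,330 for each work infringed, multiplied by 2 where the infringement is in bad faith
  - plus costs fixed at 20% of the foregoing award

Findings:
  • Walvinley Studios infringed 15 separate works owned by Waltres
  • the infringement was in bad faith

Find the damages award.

Statutory damages: 15 × $35,330 = $529,950
Doubled: 2 × $529,950 = $1,059,900
Costs: 20% of $1,059,900 = $211,980
Award plus costs: $1,059,900 + $211,980 = $1,271,880

$1,271,880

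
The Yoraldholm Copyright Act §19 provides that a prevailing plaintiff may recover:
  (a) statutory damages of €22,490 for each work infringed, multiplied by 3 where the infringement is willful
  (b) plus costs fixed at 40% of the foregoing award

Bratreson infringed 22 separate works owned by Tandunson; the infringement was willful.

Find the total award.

Statutory damages: 22 × €22,490 = €494,780
Trebled: 3 × €494,780 = €1,484,340
Costs: 40% of €1,484,340 = €593,736
Award plus costs: €1,484,340 + €593,736 = €2,078,076

Award: €2,078,076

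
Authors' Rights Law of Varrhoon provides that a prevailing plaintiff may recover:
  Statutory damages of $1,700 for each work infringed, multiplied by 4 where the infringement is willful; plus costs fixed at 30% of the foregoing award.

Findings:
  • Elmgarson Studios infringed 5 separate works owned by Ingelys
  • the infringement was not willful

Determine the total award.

Award: $11,050

Statutory damages: 5 × $1,700 = $8,500
Infringement not willful: no ×4 enhancement.
Costs: 30% of $8,500 = $2,550
Award plus costs: $8,500 + $2,550 = $11,050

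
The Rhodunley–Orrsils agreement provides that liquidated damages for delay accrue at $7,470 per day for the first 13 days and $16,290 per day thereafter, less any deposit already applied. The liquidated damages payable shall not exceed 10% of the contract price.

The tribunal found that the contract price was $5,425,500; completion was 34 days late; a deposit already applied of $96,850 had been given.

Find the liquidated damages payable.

$342,350

First 13 days: 13 × $7,470 = $97,110
Remaining days: (34 − 13) × $16,290 = $342,090
Accrued per-day damages: $97,110 + $342,090 = $439,200
Less deposit already applied: $439,200 − $96,850 = $342,350
Cap: 10% of $5,425,500 = $542,550
Cap at $542,550: $342,350 is within the cap, no reduction.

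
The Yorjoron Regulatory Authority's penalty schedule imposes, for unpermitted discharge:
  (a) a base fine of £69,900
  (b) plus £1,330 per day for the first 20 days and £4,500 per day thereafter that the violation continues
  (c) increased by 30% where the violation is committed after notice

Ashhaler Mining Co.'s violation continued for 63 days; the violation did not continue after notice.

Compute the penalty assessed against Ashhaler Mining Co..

First 20 days: 20 × £1,330 = £26,600
Remaining days: (63 − 20) × £4,500 = £193,500
Per-day component: £26,600 + £193,500 = £220,100
Base plus per-day: £69,900 + £220,100 = £290,000
The violation did not continue after notice: no 30% increase.

£290,000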